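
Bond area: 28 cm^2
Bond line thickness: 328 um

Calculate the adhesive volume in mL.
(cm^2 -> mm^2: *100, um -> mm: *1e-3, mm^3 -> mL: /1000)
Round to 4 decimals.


V = 28*100 * 328*1e-3 / 1000
= 0.9184 mL

0.9184


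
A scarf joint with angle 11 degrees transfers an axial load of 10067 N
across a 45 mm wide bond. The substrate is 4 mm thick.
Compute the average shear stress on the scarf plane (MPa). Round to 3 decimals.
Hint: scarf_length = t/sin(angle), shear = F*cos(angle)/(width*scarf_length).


scarf_length = 4 / sin(11 deg) = 20.9634 mm
cos(11 deg) = 0.981627
shear stress = 10067 * 0.981627 / (45 * 20.9634)
= 10.475 MPa

10.475


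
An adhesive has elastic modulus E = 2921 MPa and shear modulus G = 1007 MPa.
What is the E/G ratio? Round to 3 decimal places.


E/G = 2921 / 1007 = 2.901

2.901


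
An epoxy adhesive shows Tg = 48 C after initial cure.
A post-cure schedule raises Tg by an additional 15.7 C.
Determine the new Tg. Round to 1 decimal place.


New Tg = 48 + 15.7
= 63.7 C

63.7


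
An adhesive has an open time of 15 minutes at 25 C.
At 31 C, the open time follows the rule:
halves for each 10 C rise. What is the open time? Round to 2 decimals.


Factor = 2^((31-25)/10) = 1.5157
Open time = 15 / 1.5157 = 9.90 min

9.90


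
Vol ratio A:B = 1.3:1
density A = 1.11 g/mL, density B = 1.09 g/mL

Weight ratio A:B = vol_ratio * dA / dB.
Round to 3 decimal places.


Weight ratio = 1.3 * 1.11 / 1.09
= 1.324

1.324


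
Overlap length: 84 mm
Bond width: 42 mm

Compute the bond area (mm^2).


Bond area = 84 * 42 = 3528 mm^2

3528


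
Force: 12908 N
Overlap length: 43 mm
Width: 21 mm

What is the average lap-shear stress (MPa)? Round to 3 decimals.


Average shear stress = F / (overlap * width)
= 12908 / (43 * 21)
= 14.295 MPa

14.295


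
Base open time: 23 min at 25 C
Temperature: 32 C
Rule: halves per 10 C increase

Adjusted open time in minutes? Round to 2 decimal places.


Acceleration = 2^((32-25)/10) = 1.6245
Open time = 23 / 1.6245 = 14.16 min

14.16


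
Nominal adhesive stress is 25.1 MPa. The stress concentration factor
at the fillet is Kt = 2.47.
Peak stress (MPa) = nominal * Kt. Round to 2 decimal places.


Peak = 25.1 * 2.47 = 62.00 MPa

62.00


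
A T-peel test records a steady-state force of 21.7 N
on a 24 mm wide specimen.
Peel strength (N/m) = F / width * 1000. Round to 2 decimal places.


Peel strength = 21.7 / 24 * 1000
= 904.17 N/m

904.17


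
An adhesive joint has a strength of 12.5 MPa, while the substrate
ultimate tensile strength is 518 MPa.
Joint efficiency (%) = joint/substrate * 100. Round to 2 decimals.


Efficiency = 12.5 / 518 * 100
= 2.41%

2.41


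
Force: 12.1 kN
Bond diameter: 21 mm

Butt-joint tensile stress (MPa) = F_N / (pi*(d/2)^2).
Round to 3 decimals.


F_N = 12.1 * 1000 = 12100.0 N
A = pi*(10.5)^2 = 346.3606 mm^2
stress = 12100.0 / 346.3606 = 34.935 MPa

34.935


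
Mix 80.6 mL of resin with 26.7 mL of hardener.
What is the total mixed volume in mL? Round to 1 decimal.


Total = 80.6 + 26.7 = 107.3 mL

107.3


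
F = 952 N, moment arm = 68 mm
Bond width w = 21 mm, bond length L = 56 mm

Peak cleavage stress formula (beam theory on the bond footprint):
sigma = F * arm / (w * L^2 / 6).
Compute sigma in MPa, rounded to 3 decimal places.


sigma = (952 * 68) / (21 * 3136 / 6)
= 64736 * 6 / 65856
= 388416 / 65856
= 5.898 MPa

5.898


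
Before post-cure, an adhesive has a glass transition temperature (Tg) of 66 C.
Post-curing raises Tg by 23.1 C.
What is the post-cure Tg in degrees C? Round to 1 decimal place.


Tg_post = Tg_base + delta_Tg
= 66 + 23.1
= 89.1 C

89.1


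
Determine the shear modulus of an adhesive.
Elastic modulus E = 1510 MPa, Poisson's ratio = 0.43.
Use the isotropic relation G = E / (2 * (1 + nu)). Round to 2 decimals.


G = 1510 / (2*(1+0.43)) = 1510 / 2.86
= 527.97 MPa

527.97


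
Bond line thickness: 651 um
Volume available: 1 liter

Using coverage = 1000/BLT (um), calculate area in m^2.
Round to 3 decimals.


1 L = 1e6 mm^3, thickness = 651 um = 0.651 mm
Area = 1e6 / 0.651 mm^2 = (1e6 / 0.651) / 1e6 m^2 = 1000 / 651 m^2
= 1.536 m^2

1.536


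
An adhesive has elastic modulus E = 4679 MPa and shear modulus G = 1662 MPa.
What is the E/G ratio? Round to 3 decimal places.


E/G = 4679 / 1662 = 2.815

2.815


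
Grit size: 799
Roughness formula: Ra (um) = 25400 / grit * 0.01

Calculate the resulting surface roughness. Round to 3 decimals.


Ra = 25400 / 799 * 0.01
= 0.318 um

0.318


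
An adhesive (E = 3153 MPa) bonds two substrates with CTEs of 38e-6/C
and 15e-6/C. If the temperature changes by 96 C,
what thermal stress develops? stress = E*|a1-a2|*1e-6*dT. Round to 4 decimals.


Stress = 3153 * |38 - 15| * 1e-6 * 96
= 6.9618 MPa

6.9618


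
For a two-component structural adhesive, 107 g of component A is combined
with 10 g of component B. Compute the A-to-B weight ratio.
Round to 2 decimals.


Weight ratio A:B = 107 / 10
= 10.70

10.70


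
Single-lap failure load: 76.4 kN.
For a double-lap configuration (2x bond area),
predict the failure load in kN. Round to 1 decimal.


Failure load = 76.4 * 2 = 152.8 kN

152.8


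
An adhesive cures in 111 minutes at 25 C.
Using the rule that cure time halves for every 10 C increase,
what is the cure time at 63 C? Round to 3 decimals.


Factor = 2^((63 - 25) / 10) = 13.9288
Cure time = 111 / 13.9288
= 7.969 minutes

7.969


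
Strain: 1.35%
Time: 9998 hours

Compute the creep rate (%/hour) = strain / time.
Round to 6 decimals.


Creep rate = 1.35 / 9998
= 0.000135 %/h

0.000135


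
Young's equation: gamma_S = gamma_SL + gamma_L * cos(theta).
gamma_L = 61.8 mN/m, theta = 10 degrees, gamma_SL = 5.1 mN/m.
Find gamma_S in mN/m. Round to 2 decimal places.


cos(10 deg) = 0.984808
gamma_S = 5.1 + 61.8 * 0.984808
= 65.96 mN/m

65.96


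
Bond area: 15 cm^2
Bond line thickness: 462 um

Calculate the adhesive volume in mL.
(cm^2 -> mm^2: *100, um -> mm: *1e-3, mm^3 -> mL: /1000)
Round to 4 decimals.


V = 15*100 * 462*1e-3 / 1000
= 0.6930 mL

0.6930


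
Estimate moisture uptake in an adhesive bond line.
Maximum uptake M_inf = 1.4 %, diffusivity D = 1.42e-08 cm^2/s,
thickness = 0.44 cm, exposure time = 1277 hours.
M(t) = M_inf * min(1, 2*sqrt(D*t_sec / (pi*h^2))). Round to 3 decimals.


Convert time: 1277 h = 4597200 s
ratio = min(1, 2*sqrt(1.42e-08*4597200/(pi*0.44^2)))
= 0.655229
M(t) = 1.4 * 0.655229 = 0.917%

0.917


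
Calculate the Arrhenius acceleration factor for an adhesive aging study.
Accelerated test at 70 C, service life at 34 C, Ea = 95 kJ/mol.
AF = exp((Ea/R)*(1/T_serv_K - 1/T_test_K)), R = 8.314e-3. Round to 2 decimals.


T_test = 343.15 K, T_serv = 307.15 K
Ea/R = 95 / 0.008314 = 11426.51
AF = exp(11426.51 * (1/307.15 - 1/343.15))
= 49.54

49.54


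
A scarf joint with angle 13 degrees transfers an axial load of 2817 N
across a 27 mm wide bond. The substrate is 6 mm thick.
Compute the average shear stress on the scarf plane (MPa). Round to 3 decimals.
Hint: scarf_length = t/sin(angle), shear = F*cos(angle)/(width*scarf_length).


scarf_length = 6 / sin(13 deg) = 26.6725 mm
cos(13 deg) = 0.974370
shear stress = 2817 * 0.974370 / (27 * 26.6725)
= 3.811 MPa

3.811


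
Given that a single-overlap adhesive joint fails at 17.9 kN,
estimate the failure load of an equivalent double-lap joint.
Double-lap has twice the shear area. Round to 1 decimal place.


Double-lap factor = 2
Expected load = 17.9 * 2 = 35.8 kN

35.8


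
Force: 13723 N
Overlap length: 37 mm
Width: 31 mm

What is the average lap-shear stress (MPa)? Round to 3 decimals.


Average shear stress = F / (overlap * width)
= 13723 / (37 * 31)
= 11.964 MPa

11.964


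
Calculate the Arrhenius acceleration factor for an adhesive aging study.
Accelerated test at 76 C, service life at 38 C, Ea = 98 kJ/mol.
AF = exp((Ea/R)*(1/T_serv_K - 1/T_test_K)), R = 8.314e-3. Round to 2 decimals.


T_test = 349.15 K, T_serv = 311.15 K
Ea/R = 98 / 0.008314 = 11787.35
AF = exp(11787.35 * (1/311.15 - 1/349.15))
= 61.75

61.75


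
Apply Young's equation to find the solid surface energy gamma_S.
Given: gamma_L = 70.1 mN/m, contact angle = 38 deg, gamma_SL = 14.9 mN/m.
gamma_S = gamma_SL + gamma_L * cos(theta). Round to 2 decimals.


theta_rad = 38 * pi/180 = 0.663225
gamma_S = 14.9 + 70.1 * cos(0.663225)
= 70.14 mN/m

70.14


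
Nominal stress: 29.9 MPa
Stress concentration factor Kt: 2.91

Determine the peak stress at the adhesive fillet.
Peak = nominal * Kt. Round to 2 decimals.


Peak stress = 29.9 * 2.91
= 87.01 MPa

87.01


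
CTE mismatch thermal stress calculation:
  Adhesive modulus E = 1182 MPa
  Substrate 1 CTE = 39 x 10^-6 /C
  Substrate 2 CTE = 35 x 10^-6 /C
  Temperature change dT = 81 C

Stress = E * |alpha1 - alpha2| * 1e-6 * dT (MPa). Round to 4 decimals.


delta_alpha = |39 - 35| = 4 x 10^-6/C
Stress = 1182 * 4e-6 * 81
= 0.3830 MPa

0.3830


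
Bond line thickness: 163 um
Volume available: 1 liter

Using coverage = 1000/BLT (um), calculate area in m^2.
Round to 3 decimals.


1 L = 1e6 mm^3, thickness = 163 um = 0.163 mm
Area = 1e6 / 0.163 mm^2 = (1e6 / 0.163) / 1e6 m^2 = 1000 / 163 m^2
= 6.135 m^2

6.135


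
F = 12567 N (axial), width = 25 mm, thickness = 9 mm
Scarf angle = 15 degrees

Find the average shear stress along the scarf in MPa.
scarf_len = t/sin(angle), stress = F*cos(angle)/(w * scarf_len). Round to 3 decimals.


scarf_len = 9/sin(15 deg) = 34.7733
cos(15 deg) = 0.965926
stress = 12567*0.965926/(25*34.7733) = 13.963 MPa

13.963


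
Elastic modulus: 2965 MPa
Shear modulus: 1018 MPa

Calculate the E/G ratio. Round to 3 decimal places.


E / G = 2965 / 1018 = 2.913

2.913


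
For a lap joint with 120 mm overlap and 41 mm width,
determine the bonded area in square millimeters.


Area = 120 * 41 = 4920 mm^2

4920


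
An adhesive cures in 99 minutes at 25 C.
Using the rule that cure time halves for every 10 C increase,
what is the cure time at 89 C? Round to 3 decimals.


Factor = 2^((89 - 25) / 10) = 84.4485
Cure time = 99 / 84.4485
= 1.172 minutes

1.172


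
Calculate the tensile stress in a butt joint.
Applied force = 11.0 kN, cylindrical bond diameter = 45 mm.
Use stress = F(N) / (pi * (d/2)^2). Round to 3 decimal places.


A = pi * 22.5^2 = 1590.4313 mm^2
sigma = 11000.0 / 1590.4313 = 6.916 MPa

6.916


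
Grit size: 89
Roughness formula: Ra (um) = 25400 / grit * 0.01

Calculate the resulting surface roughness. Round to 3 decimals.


Ra = 25400 / 89 * 0.01
= 2.854 um

2.854


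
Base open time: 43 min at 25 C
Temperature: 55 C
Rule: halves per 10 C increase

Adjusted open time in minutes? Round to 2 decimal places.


Acceleration = 2^((55-25)/10) = 8.0000
Open time = 43 / 8.0000 = 5.38 min

5.38


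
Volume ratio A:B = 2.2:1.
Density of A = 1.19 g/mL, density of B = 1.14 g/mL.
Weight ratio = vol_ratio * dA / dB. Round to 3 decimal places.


Wt ratio = 2.2 * 1.19 / 1.14
= 2.296

2.296


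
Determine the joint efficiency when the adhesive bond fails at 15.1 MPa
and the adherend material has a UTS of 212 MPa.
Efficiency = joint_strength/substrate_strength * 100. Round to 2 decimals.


Joint efficiency = 15.1 / 212 * 100
= 7.12%

7.12


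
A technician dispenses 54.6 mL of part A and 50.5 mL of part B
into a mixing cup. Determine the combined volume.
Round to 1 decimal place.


Combined volume = 54.6 + 50.5
= 105.1 mL

105.1


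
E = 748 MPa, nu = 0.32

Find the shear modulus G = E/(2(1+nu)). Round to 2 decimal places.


G = 748 / (2 * 1.32)
= 283.33 MPa

283.33


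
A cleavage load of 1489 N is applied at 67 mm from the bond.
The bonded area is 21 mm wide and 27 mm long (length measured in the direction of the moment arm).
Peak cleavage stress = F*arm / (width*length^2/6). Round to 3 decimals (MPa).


Moment = 1489 * 67 = 99763 N*mm
Section modulus = 21 * 729 / 6 = 15309 / 6 mm^3
Stress = 99763 / (15309 / 6) = 598578 / 15309
= 39.100 MPa

39.100


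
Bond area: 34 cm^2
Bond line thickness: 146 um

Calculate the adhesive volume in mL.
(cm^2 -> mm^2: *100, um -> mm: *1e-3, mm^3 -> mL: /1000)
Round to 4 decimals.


V = 34*100 * 146*1e-3 / 1000
= 0.4964 mL

0.4964


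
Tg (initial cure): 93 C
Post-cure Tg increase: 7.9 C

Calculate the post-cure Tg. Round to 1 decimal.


Post-cure Tg = 93 + 7.9 = 100.9 C

100.9


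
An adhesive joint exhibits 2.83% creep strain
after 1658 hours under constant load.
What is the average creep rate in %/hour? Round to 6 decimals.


Creep rate = strain / time
= 2.83 / 1658
= 0.001707 %/h

0.001707


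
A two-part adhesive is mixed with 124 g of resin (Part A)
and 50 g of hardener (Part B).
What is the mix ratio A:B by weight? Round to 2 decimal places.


Mix ratio = mass_A / mass_B
= 124 / 50
= 2.48

2.48


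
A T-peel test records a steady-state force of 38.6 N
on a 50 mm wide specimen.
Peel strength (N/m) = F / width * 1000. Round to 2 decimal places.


Peel strength = 38.6 / 50 * 1000
= 772.00 N/m

772.00


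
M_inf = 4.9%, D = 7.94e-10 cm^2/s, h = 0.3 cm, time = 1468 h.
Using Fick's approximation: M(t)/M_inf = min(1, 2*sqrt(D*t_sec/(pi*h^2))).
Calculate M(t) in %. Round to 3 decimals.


t = 5284800 s
ratio = min(1, 2*sqrt(7.94e-10*5284800/(pi*0.0900)))
= 0.243645
M(t) = 4.9 * 0.243645 = 1.194%

1.194


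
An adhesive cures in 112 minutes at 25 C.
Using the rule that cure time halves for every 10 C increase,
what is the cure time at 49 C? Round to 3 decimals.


Factor = 2^((49 - 25) / 10) = 5.2780
Cure time = 112 / 5.2780
= 21.220 minutes

21.220


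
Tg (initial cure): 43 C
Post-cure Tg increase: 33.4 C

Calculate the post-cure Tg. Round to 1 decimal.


Post-cure Tg = 43 + 33.4 = 76.4 C

76.4


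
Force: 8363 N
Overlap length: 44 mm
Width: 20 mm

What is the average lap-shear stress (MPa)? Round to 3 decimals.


Average shear stress = F / (overlap * width)
= 8363 / (44 * 20)
= 9.503 MPa

9.503


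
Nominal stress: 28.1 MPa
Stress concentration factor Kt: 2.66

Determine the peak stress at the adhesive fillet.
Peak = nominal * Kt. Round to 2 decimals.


Peak stress = 28.1 * 2.66
= 74.75 MPa

74.75


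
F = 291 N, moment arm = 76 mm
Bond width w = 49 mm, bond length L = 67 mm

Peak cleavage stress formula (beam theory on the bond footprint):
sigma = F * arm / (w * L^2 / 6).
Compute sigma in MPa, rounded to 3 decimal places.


sigma = (291 * 76) / (49 * 4489 / 6)
= 22116 * 6 / 219961
= 132696 / 219961
= 0.603 MPa

0.603


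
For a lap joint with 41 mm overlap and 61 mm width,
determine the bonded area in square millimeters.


Area = 41 * 61 = 2501 mm^2

2501


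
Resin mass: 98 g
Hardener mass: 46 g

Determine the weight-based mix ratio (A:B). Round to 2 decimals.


Ratio = 98 / 46 = 2.13

2.13


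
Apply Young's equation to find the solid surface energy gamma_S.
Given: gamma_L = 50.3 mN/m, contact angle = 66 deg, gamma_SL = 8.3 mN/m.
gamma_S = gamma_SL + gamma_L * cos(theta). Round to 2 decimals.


theta_rad = 66 * pi/180 = 1.151917
gamma_S = 8.3 + 50.3 * cos(1.151917)
= 28.76 mN/m

28.76


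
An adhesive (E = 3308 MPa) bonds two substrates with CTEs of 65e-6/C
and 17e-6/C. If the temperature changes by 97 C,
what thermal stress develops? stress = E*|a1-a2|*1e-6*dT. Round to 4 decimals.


Stress = 3308 * |65 - 17| * 1e-6 * 97
= 15.4020 MPa

15.4020


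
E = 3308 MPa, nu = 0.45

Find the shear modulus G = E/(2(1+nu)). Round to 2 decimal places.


G = 3308 / (2 * 1.45)
= 1140.69 MPa

1140.69


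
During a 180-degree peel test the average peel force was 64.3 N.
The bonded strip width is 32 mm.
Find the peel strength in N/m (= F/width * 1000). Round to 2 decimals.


Peel strength = F/width * 1000
= 64.3 / 32 * 1000
= 2009.38 N/m

2009.38


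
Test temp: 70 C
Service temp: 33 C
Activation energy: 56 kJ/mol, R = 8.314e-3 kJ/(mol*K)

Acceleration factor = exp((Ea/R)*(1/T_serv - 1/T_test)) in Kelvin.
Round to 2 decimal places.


AF = exp((56/0.008314)*(1/306.15 - 1/343.15))
= 10.72

10.72


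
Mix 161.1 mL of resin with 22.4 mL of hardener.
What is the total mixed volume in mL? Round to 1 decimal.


Total = 161.1 + 22.4 = 183.5 mL

183.5


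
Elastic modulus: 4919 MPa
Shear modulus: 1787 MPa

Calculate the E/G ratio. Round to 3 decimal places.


E / G = 4919 / 1787 = 2.753

2.753


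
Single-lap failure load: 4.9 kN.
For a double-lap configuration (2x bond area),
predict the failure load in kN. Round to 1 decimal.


Failure load = 4.9 * 2 = 9.8 kN

9.8


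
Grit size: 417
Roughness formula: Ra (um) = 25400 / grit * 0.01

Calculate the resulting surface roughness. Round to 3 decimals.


Ra = 25400 / 417 * 0.01
= 0.609 um

0.609


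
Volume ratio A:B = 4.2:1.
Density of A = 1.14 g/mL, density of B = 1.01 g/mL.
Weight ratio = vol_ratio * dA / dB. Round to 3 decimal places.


Wt ratio = 4.2 * 1.14 / 1.01
= 4.741

4.741


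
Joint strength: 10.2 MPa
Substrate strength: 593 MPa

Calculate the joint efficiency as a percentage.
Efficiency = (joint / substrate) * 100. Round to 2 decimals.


Efficiency = (10.2 / 593) * 100 = 1.72%

1.72


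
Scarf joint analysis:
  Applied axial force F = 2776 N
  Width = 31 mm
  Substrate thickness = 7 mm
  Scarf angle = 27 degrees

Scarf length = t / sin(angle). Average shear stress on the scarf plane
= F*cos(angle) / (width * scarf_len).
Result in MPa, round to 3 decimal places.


Scarf length = 7 / sin(27 deg) = 15.4188 mm
cos(27 deg) = 0.891007
Shear = 2776 * 0.891007 / (31 * 15.4188)
= 5.175 MPa

5.175


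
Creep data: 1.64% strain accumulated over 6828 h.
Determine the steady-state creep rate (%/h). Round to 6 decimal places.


Rate = 1.64 / 6828 = 0.000240 %/h

0.000240


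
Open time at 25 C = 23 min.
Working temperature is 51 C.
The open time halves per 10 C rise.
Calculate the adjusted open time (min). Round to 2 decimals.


factor = 2^((51 - 25) / 10) = 6.0629
ot = 23 / 6.0629 = 3.79 min

3.79


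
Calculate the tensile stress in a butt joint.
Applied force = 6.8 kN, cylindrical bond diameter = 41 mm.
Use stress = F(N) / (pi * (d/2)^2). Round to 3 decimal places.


A = pi * 20.5^2 = 1320.2543 mm^2
sigma = 6800.0 / 1320.2543 = 5.151 MPa

5.151


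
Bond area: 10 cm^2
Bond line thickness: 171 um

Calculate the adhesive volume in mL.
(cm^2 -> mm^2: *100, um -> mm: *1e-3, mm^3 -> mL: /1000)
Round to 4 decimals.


V = 10*100 * 171*1e-3 / 1000
= 0.1710 mL

0.1710


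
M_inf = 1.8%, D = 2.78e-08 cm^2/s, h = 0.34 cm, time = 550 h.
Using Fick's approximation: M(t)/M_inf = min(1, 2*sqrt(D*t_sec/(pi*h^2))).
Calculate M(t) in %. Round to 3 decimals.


t = 1980000 s
ratio = min(1, 2*sqrt(2.78e-08*1980000/(pi*0.1156)))
= 0.778630
M(t) = 1.8 * 0.778630 = 1.402%

1.402


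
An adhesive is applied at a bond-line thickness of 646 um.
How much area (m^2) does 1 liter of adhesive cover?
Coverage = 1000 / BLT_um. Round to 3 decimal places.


Coverage = 1000 / 646 = 1.548 m^2

1.548


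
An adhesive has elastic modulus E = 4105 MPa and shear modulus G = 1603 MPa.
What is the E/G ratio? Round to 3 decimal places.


E/G = 4105 / 1603 = 2.561

2.561


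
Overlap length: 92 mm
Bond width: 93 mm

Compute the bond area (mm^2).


Bond area = 92 * 93 = 8556 mm^2

8556


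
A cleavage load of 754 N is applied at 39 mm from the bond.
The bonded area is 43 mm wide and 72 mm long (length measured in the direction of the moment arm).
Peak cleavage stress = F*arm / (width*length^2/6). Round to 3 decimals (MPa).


Moment = 754 * 39 = 29406 N*mm
Section modulus = 43 * 5184 / 6 = 222912 / 6 mm^3
Stress = 29406 / (222912 / 6) = 176436 / 222912
= 0.792 MPa

0.792


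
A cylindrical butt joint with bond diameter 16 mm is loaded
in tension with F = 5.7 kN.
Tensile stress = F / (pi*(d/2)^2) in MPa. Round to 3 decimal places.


Area = pi * (16/2)^2 = 201.0619 mm^2
Stress = 5.7*1000 / 201.0619
= 28.349 MPa

28.349


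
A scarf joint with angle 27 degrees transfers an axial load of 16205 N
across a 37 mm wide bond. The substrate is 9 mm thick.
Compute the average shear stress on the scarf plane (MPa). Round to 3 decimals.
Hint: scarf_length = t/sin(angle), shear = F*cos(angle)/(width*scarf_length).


scarf_length = 9 / sin(27 deg) = 19.8242 mm
cos(27 deg) = 0.891007
shear stress = 16205 * 0.891007 / (37 * 19.8242)
= 19.685 MPa

19.685


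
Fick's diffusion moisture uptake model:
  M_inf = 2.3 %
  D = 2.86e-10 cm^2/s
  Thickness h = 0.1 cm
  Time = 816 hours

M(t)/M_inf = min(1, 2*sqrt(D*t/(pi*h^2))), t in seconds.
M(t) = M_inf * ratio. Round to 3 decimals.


t_sec = 816 * 3600 = 2937600
ratio = 2*sqrt(2.86e-10*2937600/(pi*0.1^2))
= min(1, 0.327065)
= 0.327065
M(t) = 2.3 * 0.327065 = 0.752 %

0.752


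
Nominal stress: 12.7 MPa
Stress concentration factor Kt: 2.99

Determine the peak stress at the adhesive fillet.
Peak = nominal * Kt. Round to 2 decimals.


Peak stress = 12.7 * 2.99
= 37.97 MPa

37.97


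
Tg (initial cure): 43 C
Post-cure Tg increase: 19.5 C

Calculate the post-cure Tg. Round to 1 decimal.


Post-cure Tg = 43 + 19.5 = 62.5 C

62.5


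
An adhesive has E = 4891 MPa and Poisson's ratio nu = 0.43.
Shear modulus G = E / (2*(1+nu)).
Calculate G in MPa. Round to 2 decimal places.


G = 4891 / (2*(1+0.43))
= 4891 / 2.86
= 1710.14 MPa

1710.14


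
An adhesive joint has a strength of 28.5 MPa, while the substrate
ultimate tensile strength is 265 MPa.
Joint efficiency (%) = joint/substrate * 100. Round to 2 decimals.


Efficiency = 28.5 / 265 * 100
= 10.75%

10.75


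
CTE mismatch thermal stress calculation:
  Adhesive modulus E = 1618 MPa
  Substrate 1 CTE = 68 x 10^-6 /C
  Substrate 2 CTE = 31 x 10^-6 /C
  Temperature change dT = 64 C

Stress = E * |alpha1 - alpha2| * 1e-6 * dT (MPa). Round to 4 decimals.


delta_alpha = |68 - 31| = 37 x 10^-6/C
Stress = 1618 * 37e-6 * 64
= 3.8314 MPa

3.8314


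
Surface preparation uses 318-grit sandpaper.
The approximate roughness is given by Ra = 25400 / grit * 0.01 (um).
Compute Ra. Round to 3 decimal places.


Ra = 25400 / 318 * 0.01
= 254 / 318
= 0.799 um

0.799


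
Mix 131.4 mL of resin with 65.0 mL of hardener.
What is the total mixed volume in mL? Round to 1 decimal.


Total = 131.4 + 65.0 = 196.4 mL

196.4


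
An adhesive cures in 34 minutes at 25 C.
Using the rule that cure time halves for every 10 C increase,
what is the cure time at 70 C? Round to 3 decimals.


Factor = 2^((70 - 25) / 10) = 22.6274
Cure time = 34 / 22.6274
= 1.503 minutes

1.503


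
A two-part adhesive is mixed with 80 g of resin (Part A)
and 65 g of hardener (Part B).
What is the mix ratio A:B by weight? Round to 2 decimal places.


Mix ratio = mass_A / mass_B
= 80 / 65
= 1.23

1.23


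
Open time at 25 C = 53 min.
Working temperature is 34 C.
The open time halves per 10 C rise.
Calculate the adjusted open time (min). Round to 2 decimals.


factor = 2^((34 - 25) / 10) = 1.8661
ot = 53 / 1.8661 = 28.40 min

28.40


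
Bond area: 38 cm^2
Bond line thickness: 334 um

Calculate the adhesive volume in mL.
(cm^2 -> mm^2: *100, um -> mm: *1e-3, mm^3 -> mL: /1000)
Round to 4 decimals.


V = 38*100 * 334*1e-3 / 1000
= 1.2692 mL

1.2692


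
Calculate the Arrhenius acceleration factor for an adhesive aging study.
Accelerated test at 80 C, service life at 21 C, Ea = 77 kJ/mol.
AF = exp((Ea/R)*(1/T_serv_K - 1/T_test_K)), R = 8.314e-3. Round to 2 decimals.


T_test = 353.15 K, T_serv = 294.15 K
Ea/R = 77 / 0.008314 = 9261.49
AF = exp(9261.49 * (1/294.15 - 1/353.15))
= 192.53

192.53


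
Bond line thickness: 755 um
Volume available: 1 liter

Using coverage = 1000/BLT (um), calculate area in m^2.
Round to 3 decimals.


1 L = 1e6 mm^3, thickness = 755 um = 0.755 mm
Area = 1e6 / 0.755 mm^2 = (1e6 / 0.755) / 1e6 m^2 = 1000 / 755 m^2
= 1.325 m^2

1.325


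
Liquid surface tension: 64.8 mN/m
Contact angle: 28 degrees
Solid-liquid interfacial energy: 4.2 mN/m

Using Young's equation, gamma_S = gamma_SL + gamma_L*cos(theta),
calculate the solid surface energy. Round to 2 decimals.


gamma_S = 4.2 + 64.8 * cos(28)
= 61.42 mN/m

61.42


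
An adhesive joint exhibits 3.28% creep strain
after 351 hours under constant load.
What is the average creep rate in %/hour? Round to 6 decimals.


Creep rate = strain / time
= 3.28 / 351
= 0.009345 %/h

0.009345


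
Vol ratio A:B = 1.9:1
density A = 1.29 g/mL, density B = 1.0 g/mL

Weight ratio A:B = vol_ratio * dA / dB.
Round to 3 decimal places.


Weight ratio = 1.9 * 1.29 / 1.0
= 2.451

2.451


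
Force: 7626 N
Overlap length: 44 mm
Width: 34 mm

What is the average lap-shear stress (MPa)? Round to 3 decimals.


Average shear stress = F / (overlap * width)
= 7626 / (44 * 34)
= 5.098 MPa

5.098


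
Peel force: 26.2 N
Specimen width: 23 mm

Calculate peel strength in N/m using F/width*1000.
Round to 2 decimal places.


Peel strength = 26.2 / 23 * 1000 = 1139.13 N/m

1139.13


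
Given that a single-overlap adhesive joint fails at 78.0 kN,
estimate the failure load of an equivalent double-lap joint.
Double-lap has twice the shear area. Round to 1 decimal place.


Double-lap factor = 2
Expected load = 78.0 * 2 = 156.0 kN

156.0


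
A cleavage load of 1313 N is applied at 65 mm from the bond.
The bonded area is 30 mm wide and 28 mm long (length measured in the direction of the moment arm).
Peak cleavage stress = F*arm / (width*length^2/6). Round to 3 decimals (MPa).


Moment = 1313 * 65 = 85345 N*mm
Section modulus = 30 * 784 / 6 = 23520 / 6 mm^3
Stress = 85345 / (23520 / 6) = 512070 / 23520
= 21.772 MPa

21.772


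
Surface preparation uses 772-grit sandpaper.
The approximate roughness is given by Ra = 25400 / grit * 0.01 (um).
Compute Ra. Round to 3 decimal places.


Ra = 25400 / 772 * 0.01
= 254 / 772
= 0.329 um

0.329


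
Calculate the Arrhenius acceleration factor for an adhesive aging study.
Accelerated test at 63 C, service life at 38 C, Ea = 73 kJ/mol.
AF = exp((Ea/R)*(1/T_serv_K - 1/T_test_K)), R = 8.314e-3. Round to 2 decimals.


T_test = 336.15 K, T_serv = 311.15 K
Ea/R = 73 / 0.008314 = 8780.37
AF = exp(8780.37 * (1/311.15 - 1/336.15))
= 8.16

8.16


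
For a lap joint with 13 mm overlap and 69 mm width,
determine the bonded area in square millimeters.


Area = 13 * 69 = 897 mm^2

897


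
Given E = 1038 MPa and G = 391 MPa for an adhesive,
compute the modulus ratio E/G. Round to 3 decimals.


E/G ratio = 1038 / 391 = 2.655

2.655


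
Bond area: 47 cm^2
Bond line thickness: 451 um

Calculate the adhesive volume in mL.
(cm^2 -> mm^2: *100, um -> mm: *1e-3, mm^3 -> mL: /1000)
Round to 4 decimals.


V = 47*100 * 451*1e-3 / 1000
= 2.1197 mL

2.1197


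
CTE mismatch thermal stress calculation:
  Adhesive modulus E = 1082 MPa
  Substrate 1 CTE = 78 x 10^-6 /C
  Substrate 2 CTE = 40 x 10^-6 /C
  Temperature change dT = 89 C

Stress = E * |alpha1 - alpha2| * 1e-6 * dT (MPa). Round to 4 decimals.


delta_alpha = |78 - 40| = 38 x 10^-6/C
Stress = 1082 * 38e-6 * 89
= 3.6593 MPa

3.6593


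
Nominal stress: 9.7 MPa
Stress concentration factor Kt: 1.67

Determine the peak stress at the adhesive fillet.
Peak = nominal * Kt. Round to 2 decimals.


Peak stress = 9.7 * 1.67
= 16.20 MPa

16.20


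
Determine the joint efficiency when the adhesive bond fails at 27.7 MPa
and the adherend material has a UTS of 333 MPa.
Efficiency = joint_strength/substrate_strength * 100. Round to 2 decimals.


Joint efficiency = 27.7 / 333 * 100
= 8.32%

8.32


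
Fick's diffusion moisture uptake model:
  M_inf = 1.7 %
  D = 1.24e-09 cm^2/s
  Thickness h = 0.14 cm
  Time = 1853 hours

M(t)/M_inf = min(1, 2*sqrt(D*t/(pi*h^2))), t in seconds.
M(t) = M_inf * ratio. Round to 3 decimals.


t_sec = 1853 * 3600 = 6670800
ratio = 2*sqrt(1.24e-09*6670800/(pi*0.14^2))
= min(1, 0.733039)
= 0.733039
M(t) = 1.7 * 0.733039 = 1.246 %

1.246


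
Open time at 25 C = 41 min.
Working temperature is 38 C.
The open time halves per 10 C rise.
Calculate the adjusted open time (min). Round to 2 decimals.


factor = 2^((38 - 25) / 10) = 2.4623
ot = 41 / 2.4623 = 16.65 min

16.65


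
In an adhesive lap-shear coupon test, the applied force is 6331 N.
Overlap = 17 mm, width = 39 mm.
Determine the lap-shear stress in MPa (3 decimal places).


stress = F / (overlap * width)
= 6331 / (17 * 39)
= 9.549 MPa

9.549


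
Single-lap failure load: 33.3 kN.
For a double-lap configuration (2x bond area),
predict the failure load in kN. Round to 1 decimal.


Failure load = 33.3 * 2 = 66.6 kN

66.6


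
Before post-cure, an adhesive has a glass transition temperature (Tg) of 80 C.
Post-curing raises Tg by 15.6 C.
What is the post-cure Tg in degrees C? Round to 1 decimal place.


Tg_post = Tg_base + delta_Tg
= 80 + 15.6
= 95.6 C

95.6


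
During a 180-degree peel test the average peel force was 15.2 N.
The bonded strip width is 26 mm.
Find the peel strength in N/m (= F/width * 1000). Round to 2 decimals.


Peel strength = F/width * 1000
= 15.2 / 26 * 1000
= 584.62 N/m

584.62


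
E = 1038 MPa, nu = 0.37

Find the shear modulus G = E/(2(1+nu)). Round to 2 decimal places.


G = 1038 / (2 * 1.37)
= 378.83 MPa

378.83


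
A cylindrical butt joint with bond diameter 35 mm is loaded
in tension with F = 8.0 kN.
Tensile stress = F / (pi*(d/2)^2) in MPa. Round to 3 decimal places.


Area = pi * (35/2)^2 = 962.1128 mm^2
Stress = 8.0*1000 / 962.1128
= 8.315 MPa

8.315


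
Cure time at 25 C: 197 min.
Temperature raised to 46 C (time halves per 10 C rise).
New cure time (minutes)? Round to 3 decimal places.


Acceleration factor = 2^(21/10) = 4.2871
New time = 197 / 4.2871 = 45.952 min

45.952


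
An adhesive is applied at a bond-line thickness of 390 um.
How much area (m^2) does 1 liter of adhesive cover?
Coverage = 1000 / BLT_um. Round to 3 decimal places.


Coverage = 1000 / 390 = 2.564 m^2

2.564


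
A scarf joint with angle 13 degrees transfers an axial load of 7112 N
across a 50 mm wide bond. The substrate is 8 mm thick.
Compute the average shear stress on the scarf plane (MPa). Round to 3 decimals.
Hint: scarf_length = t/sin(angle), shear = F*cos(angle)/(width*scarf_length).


scarf_length = 8 / sin(13 deg) = 35.5633 mm
cos(13 deg) = 0.974370
shear stress = 7112 * 0.974370 / (50 * 35.5633)
= 3.897 MPa

3.897


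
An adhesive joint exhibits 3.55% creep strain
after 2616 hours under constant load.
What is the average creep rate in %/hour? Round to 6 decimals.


Creep rate = strain / time
= 3.55 / 2616
= 0.001357 %/h

0.001357


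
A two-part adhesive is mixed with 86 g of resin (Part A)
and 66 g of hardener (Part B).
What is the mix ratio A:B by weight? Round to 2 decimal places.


Mix ratio = mass_A / mass_B
= 86 / 66
= 1.30

1.30


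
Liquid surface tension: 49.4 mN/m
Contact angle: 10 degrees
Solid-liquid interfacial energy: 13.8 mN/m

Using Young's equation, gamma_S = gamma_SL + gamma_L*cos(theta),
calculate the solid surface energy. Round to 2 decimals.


gamma_S = 13.8 + 49.4 * cos(10)
= 62.45 mN/m

62.45


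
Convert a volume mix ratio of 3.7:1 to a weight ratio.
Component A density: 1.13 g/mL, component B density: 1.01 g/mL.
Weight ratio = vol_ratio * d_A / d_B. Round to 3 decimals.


= 3.7 * 1.13 / 1.01 = 4.140

4.140


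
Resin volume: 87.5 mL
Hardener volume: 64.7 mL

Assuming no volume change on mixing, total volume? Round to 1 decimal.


V_total = 87.5 + 64.7 = 152.2 mL

152.2


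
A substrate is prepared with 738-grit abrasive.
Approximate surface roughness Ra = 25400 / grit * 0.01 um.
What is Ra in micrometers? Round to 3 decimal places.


Ra = 25400 / 738 * 0.01 = 0.344 um

0.344


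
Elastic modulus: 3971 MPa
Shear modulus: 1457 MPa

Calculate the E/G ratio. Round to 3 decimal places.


E / G = 3971 / 1457 = 2.725

2.725


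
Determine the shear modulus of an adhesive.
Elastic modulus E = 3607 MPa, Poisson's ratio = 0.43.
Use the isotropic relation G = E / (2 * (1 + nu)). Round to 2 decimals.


G = 3607 / (2*(1+0.43)) = 3607 / 2.86
= 1261.19 MPa

1261.19


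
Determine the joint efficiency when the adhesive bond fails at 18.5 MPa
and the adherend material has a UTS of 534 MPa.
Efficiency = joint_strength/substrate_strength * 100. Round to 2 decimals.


Joint efficiency = 18.5 / 534 * 100
= 3.46%

3.46


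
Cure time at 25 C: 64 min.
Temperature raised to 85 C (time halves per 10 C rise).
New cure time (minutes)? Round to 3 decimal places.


Acceleration factor = 2^(60/10) = 64.0000
New time = 64 / 64.0000 = 1.000 min

1.000


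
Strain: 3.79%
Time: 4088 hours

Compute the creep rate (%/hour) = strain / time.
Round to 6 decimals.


Creep rate = 3.79 / 4088
= 0.000927 %/h

0.000927


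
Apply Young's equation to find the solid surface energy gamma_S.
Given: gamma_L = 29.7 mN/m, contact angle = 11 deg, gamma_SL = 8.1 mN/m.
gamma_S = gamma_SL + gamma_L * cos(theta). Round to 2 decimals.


theta_rad = 11 * pi/180 = 0.191986
gamma_S = 8.1 + 29.7 * cos(0.191986)
= 37.25 mN/m

37.25


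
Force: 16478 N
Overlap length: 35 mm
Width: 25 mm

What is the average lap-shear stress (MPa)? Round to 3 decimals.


Average shear stress = F / (overlap * width)
= 16478 / (35 * 25)
= 18.832 MPa

18.832


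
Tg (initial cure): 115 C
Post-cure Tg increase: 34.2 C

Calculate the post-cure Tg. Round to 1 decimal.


Post-cure Tg = 115 + 34.2 = 149.2 C

149.2


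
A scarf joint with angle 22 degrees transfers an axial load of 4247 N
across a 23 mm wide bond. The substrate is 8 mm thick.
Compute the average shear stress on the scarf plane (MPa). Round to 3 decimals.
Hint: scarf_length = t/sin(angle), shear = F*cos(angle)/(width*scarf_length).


scarf_length = 8 / sin(22 deg) = 21.3557 mm
cos(22 deg) = 0.927184
shear stress = 4247 * 0.927184 / (23 * 21.3557)
= 8.017 MPa

8.017


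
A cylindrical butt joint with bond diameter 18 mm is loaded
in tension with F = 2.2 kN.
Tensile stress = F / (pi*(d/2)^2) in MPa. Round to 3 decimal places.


Area = pi * (18/2)^2 = 254.4690 mm^2
Stress = 2.2*1000 / 254.4690
= 8.645 MPa

8.645


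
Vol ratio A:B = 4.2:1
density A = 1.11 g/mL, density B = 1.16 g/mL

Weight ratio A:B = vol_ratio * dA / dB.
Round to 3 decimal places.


Weight ratio = 4.2 * 1.11 / 1.16
= 4.019

4.019


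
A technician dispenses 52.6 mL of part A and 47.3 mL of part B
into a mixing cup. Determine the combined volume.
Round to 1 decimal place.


Combined volume = 52.6 + 47.3
= 99.9 mL

99.9


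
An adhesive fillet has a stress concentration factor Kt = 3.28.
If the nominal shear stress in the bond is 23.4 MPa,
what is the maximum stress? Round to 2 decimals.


Max stress = 23.4 * 3.28 = 76.75 MPa

76.75


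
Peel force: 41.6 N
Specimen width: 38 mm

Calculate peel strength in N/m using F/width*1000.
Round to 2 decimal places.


Peel strength = 41.6 / 38 * 1000 = 1094.74 N/m

1094.74


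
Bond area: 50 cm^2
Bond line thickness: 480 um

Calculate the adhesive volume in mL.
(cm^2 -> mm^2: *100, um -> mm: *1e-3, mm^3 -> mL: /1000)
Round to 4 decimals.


V = 50*100 * 480*1e-3 / 1000
= 2.4000 mL

2.4000


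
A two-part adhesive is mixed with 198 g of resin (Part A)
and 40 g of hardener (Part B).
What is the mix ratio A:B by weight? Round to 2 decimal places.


Mix ratio = mass_A / mass_B
= 198 / 40
= 4.95

4.95


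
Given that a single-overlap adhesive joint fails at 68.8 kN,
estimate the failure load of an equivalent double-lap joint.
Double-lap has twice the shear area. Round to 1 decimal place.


Double-lap factor = 2
Expected load = 68.8 * 2 = 137.6 kN

137.6


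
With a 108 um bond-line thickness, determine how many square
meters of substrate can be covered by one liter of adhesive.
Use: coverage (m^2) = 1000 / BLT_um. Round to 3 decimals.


Coverage = 1000 / 108 = 9.259 m^2

9.259


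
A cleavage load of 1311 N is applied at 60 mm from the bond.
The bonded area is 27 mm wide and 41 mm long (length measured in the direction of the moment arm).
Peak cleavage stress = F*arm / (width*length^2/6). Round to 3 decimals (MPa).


Moment = 1311 * 60 = 78660 N*mm
Section modulus = 27 * 1681 / 6 = 45387 / 6 mm^3
Stress = 78660 / (45387 / 6) = 471960 / 45387
= 10.399 MPa

10.399


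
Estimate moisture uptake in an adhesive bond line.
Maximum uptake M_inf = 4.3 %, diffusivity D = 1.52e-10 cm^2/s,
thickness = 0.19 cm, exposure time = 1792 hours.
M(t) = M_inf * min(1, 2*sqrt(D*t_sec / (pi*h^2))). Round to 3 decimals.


Convert time: 1792 h = 6451200 s
ratio = min(1, 2*sqrt(1.52e-10*6451200/(pi*0.19^2)))
= 0.185970
M(t) = 4.3 * 0.185970 = 0.800%

0.800


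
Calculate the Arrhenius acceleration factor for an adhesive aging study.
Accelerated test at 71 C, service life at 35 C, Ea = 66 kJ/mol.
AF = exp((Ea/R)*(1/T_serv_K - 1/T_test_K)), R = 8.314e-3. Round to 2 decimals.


T_test = 344.15 K, T_serv = 308.15 K
Ea/R = 66 / 0.008314 = 7938.42
AF = exp(7938.42 * (1/308.15 - 1/344.15))
= 14.80

14.80


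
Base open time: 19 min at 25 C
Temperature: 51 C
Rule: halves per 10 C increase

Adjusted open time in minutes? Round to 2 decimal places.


Acceleration = 2^((51-25)/10) = 6.0629
Open time = 19 / 6.0629 = 3.13 min

3.13


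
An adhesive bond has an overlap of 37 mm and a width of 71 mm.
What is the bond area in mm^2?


Bond area = overlap * width
= 37 * 71
= 2627 mm^2

2627


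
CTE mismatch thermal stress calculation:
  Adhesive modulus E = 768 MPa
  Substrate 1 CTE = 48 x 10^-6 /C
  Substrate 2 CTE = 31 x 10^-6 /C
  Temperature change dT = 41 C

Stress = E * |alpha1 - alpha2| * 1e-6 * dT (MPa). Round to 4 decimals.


delta_alpha = |48 - 31| = 17 x 10^-6/C
Stress = 768 * 17e-6 * 41
= 0.5353 MPa

0.5353


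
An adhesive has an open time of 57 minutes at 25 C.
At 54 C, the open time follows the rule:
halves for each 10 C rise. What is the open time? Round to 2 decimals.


Factor = 2^((54-25)/10) = 7.4643
Open time = 57 / 7.4643 = 7.64 min

7.64


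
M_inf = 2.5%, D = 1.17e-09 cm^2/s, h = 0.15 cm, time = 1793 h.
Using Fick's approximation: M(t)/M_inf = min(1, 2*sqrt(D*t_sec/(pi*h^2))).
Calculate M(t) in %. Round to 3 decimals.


t = 6454800 s
ratio = min(1, 2*sqrt(1.17e-09*6454800/(pi*0.0225)))
= 0.653730
M(t) = 2.5 * 0.653730 = 1.634%

1.634


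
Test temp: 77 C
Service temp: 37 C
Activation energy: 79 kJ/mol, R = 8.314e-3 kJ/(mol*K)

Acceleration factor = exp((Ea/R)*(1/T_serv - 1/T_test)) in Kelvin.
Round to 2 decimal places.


AF = exp((79/0.008314)*(1/310.15 - 1/350.15))
= 33.11

33.11


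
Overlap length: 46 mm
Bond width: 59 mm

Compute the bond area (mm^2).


Bond area = 46 * 59 = 2714 mm^2

2714


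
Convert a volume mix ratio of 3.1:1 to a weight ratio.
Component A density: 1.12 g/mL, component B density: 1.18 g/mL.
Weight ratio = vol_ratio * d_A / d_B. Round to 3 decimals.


= 3.1 * 1.12 / 1.18 = 2.942

2.942


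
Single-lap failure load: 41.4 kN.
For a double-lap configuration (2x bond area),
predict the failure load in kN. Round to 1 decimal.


Failure load = 41.4 * 2 = 82.8 kN

82.8


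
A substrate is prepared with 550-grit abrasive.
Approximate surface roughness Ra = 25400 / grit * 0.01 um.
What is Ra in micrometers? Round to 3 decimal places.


Ra = 25400 / 550 * 0.01 = 0.462 um

0.462


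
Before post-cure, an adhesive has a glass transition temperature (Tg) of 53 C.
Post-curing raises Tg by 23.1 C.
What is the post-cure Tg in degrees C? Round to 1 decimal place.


Tg_post = Tg_base + delta_Tg
= 53 + 23.1
= 76.1 C

76.1


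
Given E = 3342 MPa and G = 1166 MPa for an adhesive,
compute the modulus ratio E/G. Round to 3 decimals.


E/G ratio = 3342 / 1166 = 2.866

2.866


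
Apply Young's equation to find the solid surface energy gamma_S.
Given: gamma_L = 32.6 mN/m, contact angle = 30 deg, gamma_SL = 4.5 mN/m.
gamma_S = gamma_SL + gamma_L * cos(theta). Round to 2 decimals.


theta_rad = 30 * pi/180 = 0.523599
gamma_S = 4.5 + 32.6 * cos(0.523599)
= 32.73 mN/m

32.73
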